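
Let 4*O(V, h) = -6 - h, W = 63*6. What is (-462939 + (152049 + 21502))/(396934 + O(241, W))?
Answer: -144694/198419 ≈ -0.72923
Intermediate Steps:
W = 378
O(V, h) = -3/2 - h/4 (O(V, h) = (-6 - h)/4 = -3/2 - h/4)
(-462939 + (152049 + 21502))/(396934 + O(241, W)) = (-462939 + (152049 + 21502))/(396934 + (-3/2 - ¼*378)) = (-462939 + 173551)/(396934 + (-3/2 - 189/2)) = -289388/(396934 - 96) = -289388/396838 = -289388*1/396838 = -144694/198419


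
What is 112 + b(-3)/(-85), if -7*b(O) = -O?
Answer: 66643/595 ≈ 112.01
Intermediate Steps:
b(O) = O/7 (b(O) = -(-1)*O/7 = O/7)
112 + b(-3)/(-85) = 112 + ((⅐)*(-3))/(-85) = 112 - 1/85*(-3/7) = 112 + 3/595 = 66643/595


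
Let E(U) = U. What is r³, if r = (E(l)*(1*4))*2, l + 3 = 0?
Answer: -13824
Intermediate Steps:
l = -3 (l = -3 + 0 = -3)
r = -24 (r = -3*4*2 = -12*2 = -24)
r³ = (-24)³ = -13824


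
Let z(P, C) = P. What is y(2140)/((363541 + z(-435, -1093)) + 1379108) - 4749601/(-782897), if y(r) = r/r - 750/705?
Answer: 129638867137389/21368927785342 ≈ 6.0667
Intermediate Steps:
y(r) = -3/47 (y(r) = 1 - 750*1/705 = 1 - 50/47 = -3/47)
y(2140)/((363541 + z(-435, -1093)) + 1379108) - 4749601/(-782897) = -3/(47*((363541 - 435) + 1379108)) - 4749601/(-782897) = -3/(47*(363106 + 1379108)) - 4749601*(-1/782897) = -3/47/1742214 + 4749601/782897 = -3/47*1/1742214 + 4749601/782897 = -1/27294686 + 4749601/782897 = 129638867137389/21368927785342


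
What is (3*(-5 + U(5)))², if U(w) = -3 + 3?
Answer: 225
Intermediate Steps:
U(w) = 0
(3*(-5 + U(5)))² = (3*(-5 + 0))² = (3*(-5))² = (-15)² = 225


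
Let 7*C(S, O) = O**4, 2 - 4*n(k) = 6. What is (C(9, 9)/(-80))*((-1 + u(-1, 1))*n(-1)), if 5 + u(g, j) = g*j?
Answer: -6561/80 ≈ -82.012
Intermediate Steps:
n(k) = -1 (n(k) = 1/2 - 1/4*6 = 1/2 - 3/2 = -1)
C(S, O) = O**4/7
u(g, j) = -5 + g*j
(C(9, 9)/(-80))*((-1 + u(-1, 1))*n(-1)) = (((1/7)*9**4)/(-80))*((-1 + (-5 - 1*1))*(-1)) = (((1/7)*6561)*(-1/80))*((-1 + (-5 - 1))*(-1)) = ((6561/7)*(-1/80))*((-1 - 6)*(-1)) = -(-6561)*(-1)/80 = -6561/560*7 = -6561/80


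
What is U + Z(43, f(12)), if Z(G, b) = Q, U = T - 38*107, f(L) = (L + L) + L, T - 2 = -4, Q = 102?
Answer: -3966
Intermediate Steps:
T = -2 (T = 2 - 4 = -2)
f(L) = 3*L (f(L) = 2*L + L = 3*L)
U = -4068 (U = -2 - 38*107 = -2 - 4066 = -4068)
Z(G, b) = 102
U + Z(43, f(12)) = -4068 + 102 = -3966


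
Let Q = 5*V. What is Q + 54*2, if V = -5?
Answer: 83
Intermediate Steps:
Q = -25 (Q = 5*(-5) = -25)
Q + 54*2 = -25 + 54*2 = -25 + 108 = 83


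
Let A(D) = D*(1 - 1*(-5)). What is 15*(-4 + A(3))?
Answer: 210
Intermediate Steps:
A(D) = 6*D (A(D) = D*(1 + 5) = D*6 = 6*D)
15*(-4 + A(3)) = 15*(-4 + 6*3) = 15*(-4 + 18) = 15*14 = 210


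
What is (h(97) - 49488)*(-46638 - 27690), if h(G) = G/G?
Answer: 3678269736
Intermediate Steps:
h(G) = 1
(h(97) - 49488)*(-46638 - 27690) = (1 - 49488)*(-46638 - 27690) = -49487*(-74328) = 3678269736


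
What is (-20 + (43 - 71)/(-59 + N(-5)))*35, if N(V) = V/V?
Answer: -19810/29 ≈ -683.10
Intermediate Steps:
N(V) = 1
(-20 + (43 - 71)/(-59 + N(-5)))*35 = (-20 + (43 - 71)/(-59 + 1))*35 = (-20 - 28/(-58))*35 = (-20 - 28*(-1/58))*35 = (-20 + 14/29)*35 = -566/29*35 = -19810/29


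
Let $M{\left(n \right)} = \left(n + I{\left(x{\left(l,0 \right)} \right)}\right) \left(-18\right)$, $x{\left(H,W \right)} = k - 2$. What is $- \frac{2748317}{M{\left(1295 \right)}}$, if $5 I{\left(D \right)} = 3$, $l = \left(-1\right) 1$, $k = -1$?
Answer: $\frac{13741585}{116604} \approx 117.85$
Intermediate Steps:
$l = -1$
$x{\left(H,W \right)} = -3$ ($x{\left(H,W \right)} = -1 - 2 = -3$)
$I{\left(D \right)} = \frac{3}{5}$ ($I{\left(D \right)} = \frac{1}{5} \cdot 3 = \frac{3}{5}$)
$M{\left(n \right)} = - \frac{54}{5} - 18 n$ ($M{\left(n \right)} = \left(n + \frac{3}{5}\right) \left(-18\right) = \left(\frac{3}{5} + n\right) \left(-18\right) = - \frac{54}{5} - 18 n$)
$- \frac{2748317}{M{\left(1295 \right)}} = - \frac{2748317}{- \frac{54}{5} - 23310} = - \frac{2748317}{- \frac{116604}{5}} = \left(-2748317\right) \left(- \frac{5}{116604}\right) = \frac{13741585}{116604}$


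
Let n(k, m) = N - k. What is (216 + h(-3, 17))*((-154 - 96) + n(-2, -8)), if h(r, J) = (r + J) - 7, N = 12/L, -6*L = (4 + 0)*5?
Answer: -280534/5 ≈ -56107.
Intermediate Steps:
L = -10/3 (L = -(4 + 0)*5/6 = -2*5/3 = -⅙*20 = -10/3 ≈ -3.3333)
N = -18/5 (N = 12/(-10/3) = 12*(-3/10) = -18/5 ≈ -3.6000)
h(r, J) = -7 + J + r (h(r, J) = (J + r) - 7 = -7 + J + r)
n(k, m) = -18/5 - k
(216 + h(-3, 17))*((-154 - 96) + n(-2, -8)) = (216 + (-7 + 17 - 3))*((-154 - 96) + (-18/5 - 1*(-2))) = (216 + 7)*(-250 + (-18/5 + 2)) = 223*(-250 - 8/5) = 223*(-1258/5) = -280534/5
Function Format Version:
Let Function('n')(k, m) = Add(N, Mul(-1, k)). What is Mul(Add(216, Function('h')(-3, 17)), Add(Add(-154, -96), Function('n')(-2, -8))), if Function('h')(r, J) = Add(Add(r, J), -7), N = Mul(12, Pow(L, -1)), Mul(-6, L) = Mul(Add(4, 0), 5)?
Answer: Rational(-280534, 5) ≈ -56107.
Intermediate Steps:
L = Rational(-10, 3) (L = Mul(Rational(-1, 6), Mul(Add(4, 0), 5)) = Mul(Rational(-1, 6), Mul(4, 5)) = Mul(Rational(-1, 6), 20) = Rational(-10, 3) ≈ -3.3333)
N = Rational(-18, 5) (N = Mul(12, Pow(Rational(-10, 3), -1)) = Mul(12, Rational(-3, 10)) = Rational(-18, 5) ≈ -3.6000)
Function('h')(r, J) = Add(-7, J, r) (Function('h')(r, J) = Add(Add(J, r), -7) = Add(-7, J, r))
Function('n')(k, m) = Add(Rational(-18, 5), Mul(-1, k))
Mul(Add(216, Function('h')(-3, 17)), Add(Add(-154, -96), Function('n')(-2, -8))) = Mul(Add(216, Add(-7, 17, -3)), Add(Add(-154, -96), Add(Rational(-18, 5), Mul(-1, -2)))) = Mul(Add(216, 7), Add(-250, Add(Rational(-18, 5), 2))) = Mul(223, Add(-250, Rational(-8, 5))) = Mul(223, Rational(-1258, 5)) = Rational(-280534, 5)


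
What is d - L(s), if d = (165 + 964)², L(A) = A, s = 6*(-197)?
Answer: 1275823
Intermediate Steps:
s = -1182
d = 1274641 (d = 1129² = 1274641)
d - L(s) = 1274641 - 1*(-1182) = 1274641 + 1182 = 1275823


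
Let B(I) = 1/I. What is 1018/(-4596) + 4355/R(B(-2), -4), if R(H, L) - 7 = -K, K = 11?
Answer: -5004913/4596 ≈ -1089.0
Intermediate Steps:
R(H, L) = -4 (R(H, L) = 7 - 1*11 = 7 - 11 = -4)
1018/(-4596) + 4355/R(B(-2), -4) = 1018/(-4596) + 4355/(-4) = 1018*(-1/4596) + 4355*(-¼) = -509/2298 - 4355/4 = -5004913/4596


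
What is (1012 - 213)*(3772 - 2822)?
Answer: 759050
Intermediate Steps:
(1012 - 213)*(3772 - 2822) = 799*950 = 759050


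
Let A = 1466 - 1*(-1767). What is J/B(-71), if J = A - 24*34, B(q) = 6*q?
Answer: -2417/426 ≈ -5.6737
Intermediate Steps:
A = 3233 (A = 1466 + 1767 = 3233)
J = 2417 (J = 3233 - 24*34 = 3233 - 816 = 2417)
J/B(-71) = 2417/((6*(-71))) = 2417/(-426) = 2417*(-1/426) = -2417/426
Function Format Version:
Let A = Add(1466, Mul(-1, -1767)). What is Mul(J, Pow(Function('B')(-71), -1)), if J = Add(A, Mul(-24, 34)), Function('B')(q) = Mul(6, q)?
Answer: Rational(-2417, 426) ≈ -5.6737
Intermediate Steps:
A = 3233 (A = Add(1466, 1767) = 3233)
J = 2417 (J = Add(3233, Mul(-24, 34)) = Add(3233, -816) = 2417)
Mul(J, Pow(Function('B')(-71), -1)) = Mul(2417, Pow(Mul(6, -71), -1)) = Mul(2417, Pow(-426, -1)) = Mul(2417, Rational(-1, 426)) = Rational(-2417, 426)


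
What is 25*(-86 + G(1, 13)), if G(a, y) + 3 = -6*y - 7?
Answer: -4350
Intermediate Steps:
G(a, y) = -10 - 6*y (G(a, y) = -3 + (-6*y - 7) = -3 + (-7 - 6*y) = -10 - 6*y)
25*(-86 + G(1, 13)) = 25*(-86 + (-10 - 6*13)) = 25*(-86 + (-10 - 78)) = 25*(-86 - 88) = 25*(-174) = -4350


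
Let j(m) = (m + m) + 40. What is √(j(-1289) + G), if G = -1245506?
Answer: 58*I*√371 ≈ 1117.2*I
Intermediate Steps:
j(m) = 40 + 2*m (j(m) = 2*m + 40 = 40 + 2*m)
√(j(-1289) + G) = √((40 + 2*(-1289)) - 1245506) = √((40 - 2578) - 1245506) = √(-2538 - 1245506) = √(-1248044) = 58*I*√371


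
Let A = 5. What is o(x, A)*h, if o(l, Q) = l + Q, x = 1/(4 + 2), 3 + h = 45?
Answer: 217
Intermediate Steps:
h = 42 (h = -3 + 45 = 42)
x = ⅙ (x = 1/6 = ⅙ ≈ 0.16667)
o(l, Q) = Q + l
o(x, A)*h = (5 + ⅙)*42 = (31/6)*42 = 217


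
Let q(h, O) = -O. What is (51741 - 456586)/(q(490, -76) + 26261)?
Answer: -404845/26337 ≈ -15.372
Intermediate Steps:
(51741 - 456586)/(q(490, -76) + 26261) = (51741 - 456586)/(-1*(-76) + 26261) = -404845/(76 + 26261) = -404845/26337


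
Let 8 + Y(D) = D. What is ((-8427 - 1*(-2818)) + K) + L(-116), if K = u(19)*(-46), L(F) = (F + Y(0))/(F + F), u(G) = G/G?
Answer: -327959/58 ≈ -5654.5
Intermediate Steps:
u(G) = 1
Y(D) = -8 + D
L(F) = (-8 + F)/(2*F) (L(F) = (F + (-8 + 0))/(F + F) = (F - 8)/((2*F)) = (-8 + F)*(1/(2*F)) = (-8 + F)/(2*F))
K = -46 (K = 1*(-46) = -46)
((-8427 - 1*(-2818)) + K) + L(-116) = ((-8427 - 1*(-2818)) - 46) + (½)*(-8 - 116)/(-116) = ((-8427 + 2818) - 46) + (½)*(-1/116)*(-124) = (-5609 - 46) + 31/58 = -5655 + 31/58 = -327959/58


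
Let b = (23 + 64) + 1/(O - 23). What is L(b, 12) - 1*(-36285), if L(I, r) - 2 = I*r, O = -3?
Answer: 485297/13 ≈ 37331.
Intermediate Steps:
b = 2261/26 (b = (23 + 64) + 1/(-3 - 23) = 87 + 1/(-26) = 87 - 1/26 = 2261/26 ≈ 86.962)
L(I, r) = 2 + I*r
L(b, 12) - 1*(-36285) = (2 + (2261/26)*12) - 1*(-36285) = (2 + 13566/13) + 36285 = 13592/13 + 36285 = 485297/13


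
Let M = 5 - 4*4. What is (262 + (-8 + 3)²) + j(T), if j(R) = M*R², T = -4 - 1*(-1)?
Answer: 188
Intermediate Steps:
T = -3 (T = -4 + 1 = -3)
M = -11 (M = 5 - 16 = -11)
j(R) = -11*R²
(262 + (-8 + 3)²) + j(T) = (262 + (-8 + 3)²) - 11*(-3)² = (262 + (-5)²) - 11*9 = (262 + 25) - 99 = 287 - 99 = 188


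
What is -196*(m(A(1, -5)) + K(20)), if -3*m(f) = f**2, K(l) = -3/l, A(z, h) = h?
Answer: 24941/15 ≈ 1662.7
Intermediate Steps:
m(f) = -f**2/3
-196*(m(A(1, -5)) + K(20)) = -196*(-1/3*(-5)**2 - 3/20) = -196*(-1/3*25 - 3*1/20) = -196*(-25/3 - 3/20) = -196*(-509/60) = 24941/15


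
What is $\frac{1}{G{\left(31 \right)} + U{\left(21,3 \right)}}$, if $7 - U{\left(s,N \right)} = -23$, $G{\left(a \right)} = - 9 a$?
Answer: $- \frac{1}{249} \approx -0.0040161$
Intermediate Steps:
$U{\left(s,N \right)} = 30$ ($U{\left(s,N \right)} = 7 - -23 = 7 + 23 = 30$)
$\frac{1}{G{\left(31 \right)} + U{\left(21,3 \right)}} = \frac{1}{\left(-9\right) 31 + 30} = \frac{1}{-279 + 30} = \frac{1}{-249} = - \frac{1}{249}$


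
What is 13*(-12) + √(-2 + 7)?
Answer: -156 + √5 ≈ -153.76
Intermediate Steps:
13*(-12) + √(-2 + 7) = -156 + √5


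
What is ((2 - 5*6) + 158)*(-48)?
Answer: -6240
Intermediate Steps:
((2 - 5*6) + 158)*(-48) = ((2 - 1*30) + 158)*(-48) = ((2 - 30) + 158)*(-48) = (-28 + 158)*(-48) = 130*(-48) = -6240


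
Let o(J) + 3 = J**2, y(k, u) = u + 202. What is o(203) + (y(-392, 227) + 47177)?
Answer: 88812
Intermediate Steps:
y(k, u) = 202 + u
o(J) = -3 + J**2
o(203) + (y(-392, 227) + 47177) = (-3 + 203**2) + ((202 + 227) + 47177) = (-3 + 41209) + (429 + 47177) = 41206 + 47606 = 88812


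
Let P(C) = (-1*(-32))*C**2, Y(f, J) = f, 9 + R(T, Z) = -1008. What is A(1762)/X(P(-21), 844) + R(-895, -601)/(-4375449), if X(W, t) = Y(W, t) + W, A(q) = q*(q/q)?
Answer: 429902497/6860704032 ≈ 0.062662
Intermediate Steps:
R(T, Z) = -1017 (R(T, Z) = -9 - 1008 = -1017)
P(C) = 32*C**2
A(q) = q (A(q) = q*1 = q)
X(W, t) = 2*W (X(W, t) = W + W = 2*W)
A(1762)/X(P(-21), 844) + R(-895, -601)/(-4375449) = 1762/((2*(32*(-21)**2))) - 1017/(-4375449) = 1762/((2*(32*441))) - 1017*(-1/4375449) = 1762/((2*14112)) + 113/486161 = 1762/28224 + 113/486161 = 1762*(1/28224) + 113/486161 = 881/14112 + 113/486161 = 429902497/6860704032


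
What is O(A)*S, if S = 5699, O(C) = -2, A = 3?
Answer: -11398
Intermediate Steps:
O(A)*S = -2*5699 = -11398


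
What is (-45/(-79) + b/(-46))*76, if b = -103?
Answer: 387866/1817 ≈ 213.47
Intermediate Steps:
(-45/(-79) + b/(-46))*76 = (-45/(-79) - 103/(-46))*76 = (-45*(-1/79) - 103*(-1/46))*76 = (45/79 + 103/46)*76 = (10207/3634)*76 = 387866/1817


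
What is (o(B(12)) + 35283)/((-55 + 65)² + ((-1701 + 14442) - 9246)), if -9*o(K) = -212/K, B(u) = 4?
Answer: 63520/6471 ≈ 9.8161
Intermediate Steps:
o(K) = 212/(9*K) (o(K) = -(-212)/(9*K) = 212/(9*K))
(o(B(12)) + 35283)/((-55 + 65)² + ((-1701 + 14442) - 9246)) = ((212/9)/4 + 35283)/((-55 + 65)² + ((-1701 + 14442) - 9246)) = ((212/9)*(¼) + 35283)/(10² + (12741 - 9246)) = (53/9 + 35283)/(100 + 3495) = (317600/9)/3595 = (317600/9)*(1/3595) = 63520/6471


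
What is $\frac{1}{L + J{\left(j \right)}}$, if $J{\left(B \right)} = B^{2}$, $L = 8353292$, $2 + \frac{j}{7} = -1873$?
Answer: $\frac{1}{180618917} \approx 5.5365 \cdot 10^{-9}$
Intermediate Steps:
$j = -13125$ ($j = -14 + 7 \left(-1873\right) = -14 - 13111 = -13125$)
$\frac{1}{L + J{\left(j \right)}} = \frac{1}{8353292 + \left(-13125\right)^{2}} = \frac{1}{8353292 + 172265625} = \frac{1}{180618917}$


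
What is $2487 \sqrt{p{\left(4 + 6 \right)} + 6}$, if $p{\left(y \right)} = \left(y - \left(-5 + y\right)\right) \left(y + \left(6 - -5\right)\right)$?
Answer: $2487 \sqrt{111} \approx 26202.0$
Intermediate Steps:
$p{\left(y \right)} = 55 + 5 y$ ($p{\left(y \right)} = 5 \left(y + \left(6 + 5\right)\right) = 5 \left(y + 11\right) = 5 \left(11 + y\right) = 55 + 5 y$)
$2487 \sqrt{p{\left(4 + 6 \right)} + 6} = 2487 \sqrt{\left(55 + 5 \left(4 + 6\right)\right) + 6} = 2487 \sqrt{\left(55 + 5 \cdot 10\right) + 6} = 2487 \sqrt{\left(55 + 50\right) + 6} = 2487 \sqrt{105 + 6} = 2487 \sqrt{111}$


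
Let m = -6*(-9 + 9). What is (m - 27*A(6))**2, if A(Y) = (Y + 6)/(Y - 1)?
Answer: 104976/25 ≈ 4199.0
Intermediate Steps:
A(Y) = (6 + Y)/(-1 + Y)
m = 0 (m = -6*0 = 0)
(m - 27*A(6))**2 = (0 - 27*(6 + 6)/(-1 + 6))**2 = (0 - 27*12/5)**2 = (0 - 324/5)**2 = (-324/5)**2 = 104976/25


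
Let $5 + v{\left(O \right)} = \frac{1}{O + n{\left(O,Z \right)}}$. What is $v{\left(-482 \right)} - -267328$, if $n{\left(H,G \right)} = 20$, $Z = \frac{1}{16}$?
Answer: $\frac{123503225}{462} \approx 2.6732 \cdot 10^{5}$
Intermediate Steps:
$Z = \frac{1}{16} \approx 0.0625$
$v{\left(O \right)} = -5 + \frac{1}{20 + O}$ ($v{\left(O \right)} = -5 + \frac{1}{O + 20} = -5 + \frac{1}{20 + O}$)
$v{\left(-482 \right)} - -267328 = \frac{-99 - -2410}{20 - 482} - -267328 = \frac{-99 + 2410}{-462} + 267328 = \left(- \frac{1}{462}\right) 2311 + 267328 = - \frac{2311}{462} + 267328 = \frac{123503225}{462}$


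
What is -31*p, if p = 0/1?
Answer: 0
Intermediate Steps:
p = 0 (p = 0*1 = 0)
-31*p = -31*0 = 0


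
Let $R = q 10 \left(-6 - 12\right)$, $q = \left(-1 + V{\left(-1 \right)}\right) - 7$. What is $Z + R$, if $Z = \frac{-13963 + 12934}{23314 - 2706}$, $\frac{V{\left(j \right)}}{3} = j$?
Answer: $\frac{5828973}{2944} \approx 1979.9$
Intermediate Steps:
$V{\left(j \right)} = 3 j$
$Z = - \frac{147}{2944}$ ($Z = - \frac{1029}{20608} = \left(-1029\right) \frac{1}{20608} = - \frac{147}{2944} \approx -0.049932$)
$q = -11$ ($q = \left(-1 + 3 \left(-1\right)\right) - 7 = \left(-1 - 3\right) - 7 = -4 - 7 = -11$)
$R = 1980$ ($R = \left(-11\right) 10 \left(-6 - 12\right) = - 110 \left(-6 - 12\right) = \left(-110\right) \left(-18\right) = 1980$)
$Z + R = - \frac{147}{2944} + 1980 = \frac{5828973}{2944}$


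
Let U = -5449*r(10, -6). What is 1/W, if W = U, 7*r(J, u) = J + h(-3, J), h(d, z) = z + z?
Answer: -7/163470 ≈ -4.2821e-5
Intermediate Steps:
h(d, z) = 2*z
r(J, u) = 3*J/7 (r(J, u) = (J + 2*J)/7 = (3*J)/7 = 3*J/7)
U = -163470/7 (U = -16347*10/7 = -5449*30/7 = -163470/7 ≈ -23353.)
W = -163470/7 ≈ -23353.
1/W = 1/(-163470/7) = -7/163470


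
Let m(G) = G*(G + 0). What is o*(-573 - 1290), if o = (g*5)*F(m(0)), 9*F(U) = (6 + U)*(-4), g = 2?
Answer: 49680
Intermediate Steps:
m(G) = G² (m(G) = G*G = G²)
F(U) = -8/3 - 4*U/9 (F(U) = ((6 + U)*(-4))/9 = (-24 - 4*U)/9 = -8/3 - 4*U/9)
o = -80/3 (o = (2*5)*(-8/3 - 4/9*0²) = 10*(-8/3 - 4/9*0) = 10*(-8/3 + 0) = 10*(-8/3) = -80/3 ≈ -26.667)
o*(-573 - 1290) = -80*(-573 - 1290)/3 = -80/3*(-1863) = 49680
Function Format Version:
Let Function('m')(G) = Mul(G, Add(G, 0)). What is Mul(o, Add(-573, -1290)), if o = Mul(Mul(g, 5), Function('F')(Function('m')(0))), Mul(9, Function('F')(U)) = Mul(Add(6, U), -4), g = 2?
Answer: 49680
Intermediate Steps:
Function('m')(G) = Pow(G, 2) (Function('m')(G) = Mul(G, G) = Pow(G, 2))
Function('F')(U) = Add(Rational(-8, 3), Mul(Rational(-4, 9), U)) (Function('F')(U) = Mul(Rational(1, 9), Mul(Add(6, U), -4)) = Mul(Rational(1, 9), Add(-24, Mul(-4, U))) = Add(Rational(-8, 3), Mul(Rational(-4, 9), U)))
o = Rational(-80, 3) (o = Mul(Mul(2, 5), Add(Rational(-8, 3), Mul(Rational(-4, 9), Pow(0, 2)))) = Mul(10, Add(Rational(-8, 3), Mul(Rational(-4, 9), 0))) = Mul(10, Add(Rational(-8, 3), 0)) = Mul(10, Rational(-8, 3)) = Rational(-80, 3) ≈ -26.667)
Mul(o, Add(-573, -1290)) = Mul(Rational(-80, 3), Add(-573, -1290)) = Mul(Rational(-80, 3), -1863) = 49680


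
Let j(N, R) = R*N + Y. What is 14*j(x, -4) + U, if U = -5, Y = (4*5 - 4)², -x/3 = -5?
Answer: 2739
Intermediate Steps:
x = 15 (x = -3*(-5) = 15)
Y = 256 (Y = (20 - 4)² = 16² = 256)
j(N, R) = 256 + N*R (j(N, R) = R*N + 256 = N*R + 256 = 256 + N*R)
14*j(x, -4) + U = 14*(256 + 15*(-4)) - 5 = 14*(256 - 60) - 5 = 14*196 - 5 = 2744 - 5 = 2739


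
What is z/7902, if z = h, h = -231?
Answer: -77/2634 ≈ -0.029233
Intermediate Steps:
z = -231
z/7902 = -231/7902 = -231*1/7902 = -77/2634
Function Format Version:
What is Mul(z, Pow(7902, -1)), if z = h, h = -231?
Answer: Rational(-77, 2634) ≈ -0.029233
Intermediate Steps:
z = -231
Mul(z, Pow(7902, -1)) = Mul(-231, Pow(7902, -1)) = Mul(-231, Rational(1, 7902)) = Rational(-77, 2634)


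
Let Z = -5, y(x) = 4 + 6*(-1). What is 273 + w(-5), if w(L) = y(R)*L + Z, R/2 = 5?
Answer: 278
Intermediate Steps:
R = 10 (R = 2*5 = 10)
y(x) = -2 (y(x) = 4 - 6 = -2)
w(L) = -5 - 2*L (w(L) = -2*L - 5 = -5 - 2*L)
273 + w(-5) = 273 + (-5 - 2*(-5)) = 273 + (-5 + 10) = 273 + 5 = 278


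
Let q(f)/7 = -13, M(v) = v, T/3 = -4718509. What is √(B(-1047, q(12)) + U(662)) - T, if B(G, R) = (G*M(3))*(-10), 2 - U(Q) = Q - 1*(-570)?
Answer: 14155527 + 2*√7545 ≈ 1.4156e+7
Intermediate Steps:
T = -14155527 (T = 3*(-4718509) = -14155527)
U(Q) = -568 - Q (U(Q) = 2 - (Q - 1*(-570)) = 2 - (Q + 570) = 2 - (570 + Q) = 2 + (-570 - Q) = -568 - Q)
q(f) = -91 (q(f) = 7*(-13) = -91)
B(G, R) = -30*G (B(G, R) = (G*3)*(-10) = (3*G)*(-10) = -30*G)
√(B(-1047, q(12)) + U(662)) - T = √(-30*(-1047) + (-568 - 1*662)) - 1*(-14155527) = √(31410 + (-568 - 662)) + 14155527 = √(31410 - 1230) + 14155527 = √30180 + 14155527 = 2*√7545 + 14155527 = 14155527 + 2*√7545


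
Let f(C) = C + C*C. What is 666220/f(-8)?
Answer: 166555/14 ≈ 11897.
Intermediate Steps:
f(C) = C + C²
666220/f(-8) = 666220/((-8*(1 - 8))) = 666220/((-8*(-7))) = 666220/56 = 666220*(1/56) = 166555/14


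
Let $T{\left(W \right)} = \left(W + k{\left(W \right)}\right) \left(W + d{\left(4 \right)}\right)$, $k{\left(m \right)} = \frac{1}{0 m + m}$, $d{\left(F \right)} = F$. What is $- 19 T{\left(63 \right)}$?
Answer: $- \frac{5053810}{63} \approx -80219.0$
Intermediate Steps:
$k{\left(m \right)} = \frac{1}{m}$ ($k{\left(m \right)} = \frac{1}{0 + m} = \frac{1}{m}$)
$T{\left(W \right)} = \left(4 + W\right) \left(W + \frac{1}{W}\right)$ ($T{\left(W \right)} = \left(W + \frac{1}{W}\right) \left(W + 4\right) = \left(W + \frac{1}{W}\right) \left(4 + W\right) = \left(4 + W\right) \left(W + \frac{1}{W}\right)$)
$- 19 T{\left(63 \right)} = - 19 \left(1 + 63^{2} + 4 \cdot 63 + \frac{4}{63}\right) = - 19 \left(1 + 3969 + 252 + 4 \cdot \frac{1}{63}\right) = - 19 \left(1 + 3969 + 252 + \frac{4}{63}\right) = \left(-19\right) \frac{265990}{63} = - \frac{5053810}{63}$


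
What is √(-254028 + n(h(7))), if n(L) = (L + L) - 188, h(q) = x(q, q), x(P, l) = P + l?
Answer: 2*I*√63547 ≈ 504.17*I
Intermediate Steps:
h(q) = 2*q (h(q) = q + q = 2*q)
n(L) = -188 + 2*L (n(L) = 2*L - 188 = -188 + 2*L)
√(-254028 + n(h(7))) = √(-254028 + (-188 + 2*(2*7))) = √(-254028 + (-188 + 2*14)) = √(-254028 + (-188 + 28)) = √(-254028 - 160) = √(-254188) = 2*I*√63547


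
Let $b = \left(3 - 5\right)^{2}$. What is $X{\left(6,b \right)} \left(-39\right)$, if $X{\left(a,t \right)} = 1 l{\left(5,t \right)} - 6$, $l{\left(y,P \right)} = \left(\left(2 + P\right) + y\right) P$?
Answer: $-1482$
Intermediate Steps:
$l{\left(y,P \right)} = P \left(2 + P + y\right)$ ($l{\left(y,P \right)} = \left(2 + P + y\right) P = P \left(2 + P + y\right)$)
$b = 4$ ($b = \left(-2\right)^{2} = 4$)
$X{\left(a,t \right)} = -6 + t \left(7 + t\right)$ ($X{\left(a,t \right)} = 1 t \left(2 + t + 5\right) - 6 = 1 t \left(7 + t\right) - 6 = t \left(7 + t\right) - 6 = -6 + t \left(7 + t\right)$)
$X{\left(6,b \right)} \left(-39\right) = \left(-6 + 4 \left(7 + 4\right)\right) \left(-39\right) = \left(-6 + 4 \cdot 11\right) \left(-39\right) = \left(-6 + 44\right) \left(-39\right) = 38 \left(-39\right) = -1482$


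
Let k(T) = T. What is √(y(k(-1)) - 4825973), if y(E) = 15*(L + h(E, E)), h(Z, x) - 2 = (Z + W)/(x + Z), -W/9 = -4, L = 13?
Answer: I*√19304042/2 ≈ 2196.8*I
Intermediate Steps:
W = 36 (W = -9*(-4) = 36)
h(Z, x) = 2 + (36 + Z)/(Z + x) (h(Z, x) = 2 + (Z + 36)/(x + Z) = 2 + (36 + Z)/(Z + x))
y(E) = 195 + 15*(36 + 5*E)/(2*E) (y(E) = 15*(13 + (36 + 2*E + 3*E)/(E + E)) = 15*(13 + (36 + 5*E)/((2*E))) = 15*(13 + (1/(2*E))*(36 + 5*E)) = 15*(13 + (36 + 5*E)/(2*E)) = 195 + 15*(36 + 5*E)/(2*E))
√(y(k(-1)) - 4825973) = √((465/2 + 270/(-1)) - 4825973) = √((465/2 + 270*(-1)) - 4825973) = √((465/2 - 270) - 4825973) = √(-75/2 - 4825973) = √(-9652021/2) = I*√19304042/2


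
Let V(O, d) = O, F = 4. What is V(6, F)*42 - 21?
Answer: 231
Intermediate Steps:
V(6, F)*42 - 21 = 6*42 - 21 = 252 - 21 = 231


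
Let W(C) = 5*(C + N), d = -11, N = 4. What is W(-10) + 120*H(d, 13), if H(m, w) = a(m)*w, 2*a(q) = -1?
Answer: -810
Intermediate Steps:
a(q) = -1/2 (a(q) = (1/2)*(-1) = -1/2)
H(m, w) = -w/2
W(C) = 20 + 5*C (W(C) = 5*(C + 4) = 5*(4 + C) = 20 + 5*C)
W(-10) + 120*H(d, 13) = (20 + 5*(-10)) + 120*(-1/2*13) = (20 - 50) + 120*(-13/2) = -30 - 780 = -810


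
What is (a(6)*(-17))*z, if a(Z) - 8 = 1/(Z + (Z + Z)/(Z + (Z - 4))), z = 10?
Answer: -4148/3 ≈ -1382.7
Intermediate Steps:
a(Z) = 8 + 1/(Z + 2*Z/(-4 + 2*Z)) (a(Z) = 8 + 1/(Z + (Z + Z)/(Z + (Z - 4))) = 8 + 1/(Z + (2*Z)/(Z + (-4 + Z))) = 8 + 1/(Z + (2*Z)/(-4 + 2*Z)) = 8 + 1/(Z + 2*Z/(-4 + 2*Z)))
(a(6)*(-17))*z = (((-2 - 7*6 + 8*6²)/(6*(-1 + 6)))*(-17))*10 = (((⅙)*(-2 - 42 + 8*36)/5)*(-17))*10 = (((⅙)*(⅕)*(-2 - 42 + 288))*(-17))*10 = (((⅙)*(⅕)*244)*(-17))*10 = ((122/15)*(-17))*10 = -2074/15*10 = -4148/3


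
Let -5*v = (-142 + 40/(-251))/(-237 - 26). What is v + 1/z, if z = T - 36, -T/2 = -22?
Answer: 44609/2640520 ≈ 0.016894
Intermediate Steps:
T = 44 (T = -2*(-22) = 44)
z = 8 (z = 44 - 36 = 8)
v = -35682/330065 (v = -(-142 + 40/(-251))/(5*(-237 - 26)) = -(-142 + 40*(-1/251))/(5*(-263)) = -(-142 - 40/251)*(-1)/(5*263) = -(-35682)*(-1)/(1255*263) = -⅕*35682/66013 = -35682/330065 ≈ -0.10811)
v + 1/z = -35682/330065 + 1/8 = -35682/330065 + ⅛ = 44609/2640520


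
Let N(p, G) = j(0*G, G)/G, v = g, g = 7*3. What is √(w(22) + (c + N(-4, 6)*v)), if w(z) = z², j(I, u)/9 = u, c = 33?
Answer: √706 ≈ 26.571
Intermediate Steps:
j(I, u) = 9*u
g = 21
v = 21
N(p, G) = 9 (N(p, G) = (9*G)/G = 9)
√(w(22) + (c + N(-4, 6)*v)) = √(22² + (33 + 9*21)) = √(484 + (33 + 189)) = √(484 + 222) = √706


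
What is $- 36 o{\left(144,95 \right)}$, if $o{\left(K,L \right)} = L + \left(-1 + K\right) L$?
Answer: $-492480$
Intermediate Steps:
$o{\left(K,L \right)} = L + L \left(-1 + K\right)$
$- 36 o{\left(144,95 \right)} = - 36 \cdot 144 \cdot 95 = \left(-36\right) 13680 = -492480$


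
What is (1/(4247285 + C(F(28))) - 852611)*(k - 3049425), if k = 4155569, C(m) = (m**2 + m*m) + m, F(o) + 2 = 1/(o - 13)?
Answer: -225318627294615623912/238910093 ≈ -9.4311e+11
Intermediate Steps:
F(o) = -2 + 1/(-13 + o) (F(o) = -2 + 1/(o - 13) = -2 + 1/(-13 + o))
C(m) = m + 2*m**2 (C(m) = (m**2 + m**2) + m = 2*m**2 + m = m + 2*m**2)
(1/(4247285 + C(F(28))) - 852611)*(k - 3049425) = (1/(4247285 + ((27 - 2*28)/(-13 + 28))*(1 + 2*((27 - 2*28)/(-13 + 28)))) - 852611)*(4155569 - 3049425) = (1/(4247285 + ((27 - 56)/15)*(1 + 2*((27 - 56)/15))) - 852611)*1106144 = (1/(4247285 + ((1/15)*(-29))*(1 + 2*((1/15)*(-29)))) - 852611)*1106144 = (1/(4247285 - 29*(1 + 2*(-29/15))/15) - 852611)*1106144 = (1/(4247285 - 29*(1 - 58/15)/15) - 852611)*1106144 = (1/(4247285 - 29/15*(-43/15)) - 852611)*1106144 = (1/(4247285 + 1247/225) - 852611)*1106144 = (1/(955640372/225) - 852611)*1106144 = (225/955640372 - 852611)*1106144 = -814789493211067/955640372*1106144 = -225318627294615623912/238910093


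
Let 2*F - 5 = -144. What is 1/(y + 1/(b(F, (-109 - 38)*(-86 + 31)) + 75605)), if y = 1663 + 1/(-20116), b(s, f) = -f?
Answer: 339558080/564685075189 ≈ 0.00060132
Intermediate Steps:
F = -139/2 (F = 5/2 + (½)*(-144) = 5/2 - 72 = -139/2 ≈ -69.500)
y = 33452907/20116 (y = 1663 - 1/20116 = 33452907/20116 ≈ 1663.0)
1/(y + 1/(b(F, (-109 - 38)*(-86 + 31)) + 75605)) = 1/(33452907/20116 + 1/(-(-109 - 38)*(-86 + 31) + 75605)) = 1/(33452907/20116 + 1/(-(-147)*(-55) + 75605)) = 1/(33452907/20116 + 1/(-1*8085 + 75605)) = 1/(33452907/20116 + 1/(-8085 + 75605)) = 1/(33452907/20116 + 1/67520) = 1/(564685075189/339558080) = 339558080/564685075189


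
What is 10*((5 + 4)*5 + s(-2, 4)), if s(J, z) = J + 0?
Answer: 430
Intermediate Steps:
s(J, z) = J
10*((5 + 4)*5 + s(-2, 4)) = 10*((5 + 4)*5 - 2) = 10*(9*5 - 2) = 10*(45 - 2) = 10*43 = 430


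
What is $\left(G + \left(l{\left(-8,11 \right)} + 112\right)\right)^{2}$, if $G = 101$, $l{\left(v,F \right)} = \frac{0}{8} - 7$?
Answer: $42436$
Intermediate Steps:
$l{\left(v,F \right)} = -7$ ($l{\left(v,F \right)} = 0 \cdot \frac{1}{8} - 7 = 0 - 7 = -7$)
$\left(G + \left(l{\left(-8,11 \right)} + 112\right)\right)^{2} = \left(101 + \left(-7 + 112\right)\right)^{2} = \left(101 + 105\right)^{2} = 206^{2} = 42436$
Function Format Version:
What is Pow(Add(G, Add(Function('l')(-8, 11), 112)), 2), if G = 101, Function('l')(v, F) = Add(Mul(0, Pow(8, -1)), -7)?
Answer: 42436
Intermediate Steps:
Function('l')(v, F) = -7 (Function('l')(v, F) = Add(Mul(0, Rational(1, 8)), -7) = Add(0, -7) = -7)
Pow(Add(G, Add(Function('l')(-8, 11), 112)), 2) = Pow(Add(101, Add(-7, 112)), 2) = Pow(Add(101, 105), 2) = Pow(206, 2) = 42436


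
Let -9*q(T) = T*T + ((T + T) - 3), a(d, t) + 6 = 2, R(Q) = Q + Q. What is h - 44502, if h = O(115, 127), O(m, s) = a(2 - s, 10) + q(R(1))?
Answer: -400559/9 ≈ -44507.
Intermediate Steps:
R(Q) = 2*Q
a(d, t) = -4 (a(d, t) = -6 + 2 = -4)
q(T) = ⅓ - 2*T/9 - T²/9 (q(T) = -(T*T + ((T + T) - 3))/9 = -(T² + (2*T - 3))/9 = -(T² + (-3 + 2*T))/9 = -(-3 + T² + 2*T)/9 = ⅓ - 2*T/9 - T²/9)
O(m, s) = -41/9 (O(m, s) = -4 + (⅓ - 4/9 - (2*1)²/9) = -4 + (⅓ - 2/9*2 - ⅑*2²) = -4 + (⅓ - 4/9 - ⅑*4) = -4 + (⅓ - 4/9 - 4/9) = -4 - 5/9 = -41/9)
h = -41/9 ≈ -4.5556
h - 44502 = -41/9 - 44502 = -400559/9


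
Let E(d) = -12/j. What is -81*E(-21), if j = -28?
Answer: -243/7 ≈ -34.714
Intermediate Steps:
E(d) = 3/7 (E(d) = -12/(-28) = -12*(-1/28) = 3/7)
-81*E(-21) = -81*3/7 = -243/7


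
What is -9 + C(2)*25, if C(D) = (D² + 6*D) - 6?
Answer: 241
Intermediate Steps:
C(D) = -6 + D² + 6*D
-9 + C(2)*25 = -9 + (-6 + 2² + 6*2)*25 = -9 + (-6 + 4 + 12)*25 = -9 + 10*25 = -9 + 250 = 241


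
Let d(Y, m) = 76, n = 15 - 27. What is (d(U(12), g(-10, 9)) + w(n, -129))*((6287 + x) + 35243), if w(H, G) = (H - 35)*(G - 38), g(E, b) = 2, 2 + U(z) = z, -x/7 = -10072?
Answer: 887869450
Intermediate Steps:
x = 70504 (x = -7*(-10072) = 70504)
n = -12
U(z) = -2 + z
w(H, G) = (-38 + G)*(-35 + H) (w(H, G) = (-35 + H)*(-38 + G) = (-38 + G)*(-35 + H))
(d(U(12), g(-10, 9)) + w(n, -129))*((6287 + x) + 35243) = (76 + (1330 - 38*(-12) - 35*(-129) - 129*(-12)))*((6287 + 70504) + 35243) = (76 + (1330 + 456 + 4515 + 1548))*(76791 + 35243) = (76 + 7849)*112034 = 7925*112034 = 887869450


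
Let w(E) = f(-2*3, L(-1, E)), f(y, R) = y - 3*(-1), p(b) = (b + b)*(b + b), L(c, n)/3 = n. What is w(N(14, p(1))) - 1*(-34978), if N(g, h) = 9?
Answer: 34975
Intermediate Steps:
L(c, n) = 3*n
p(b) = 4*b**2 (p(b) = (2*b)*(2*b) = 4*b**2)
f(y, R) = 3 + y (f(y, R) = y + 3 = 3 + y)
w(E) = -3 (w(E) = 3 - 2*3 = 3 - 6 = -3)
w(N(14, p(1))) - 1*(-34978) = -3 - 1*(-34978) = -3 + 34978 = 34975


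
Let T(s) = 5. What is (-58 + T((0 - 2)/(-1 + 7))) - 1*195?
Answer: -248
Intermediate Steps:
(-58 + T((0 - 2)/(-1 + 7))) - 1*195 = (-58 + 5) - 1*195 = -53 - 195 = -248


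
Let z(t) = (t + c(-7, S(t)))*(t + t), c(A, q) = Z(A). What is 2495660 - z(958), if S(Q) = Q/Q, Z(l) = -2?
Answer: 663964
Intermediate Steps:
S(Q) = 1
c(A, q) = -2
z(t) = 2*t*(-2 + t) (z(t) = (t - 2)*(t + t) = (-2 + t)*(2*t) = 2*t*(-2 + t))
2495660 - z(958) = 2495660 - 2*958*(-2 + 958) = 2495660 - 2*958*956 = 2495660 - 1*1831696 = 2495660 - 1831696 = 663964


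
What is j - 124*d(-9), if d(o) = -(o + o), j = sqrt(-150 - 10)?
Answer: -2232 + 4*I*sqrt(10) ≈ -2232.0 + 12.649*I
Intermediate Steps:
j = 4*I*sqrt(10) (j = sqrt(-160) = 4*I*sqrt(10) ≈ 12.649*I)
d(o) = -2*o
j - 124*d(-9) = 4*I*sqrt(10) - (-248)*(-9) = 4*I*sqrt(10) - 124*18 = 4*I*sqrt(10) - 2232 = -2232 + 4*I*sqrt(10)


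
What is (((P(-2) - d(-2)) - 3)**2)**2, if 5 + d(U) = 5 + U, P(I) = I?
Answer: 81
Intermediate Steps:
d(U) = U (d(U) = -5 + (5 + U) = U)
(((P(-2) - d(-2)) - 3)**2)**2 = (((-2 - 1*(-2)) - 3)**2)**2 = (((-2 + 2) - 3)**2)**2 = ((0 - 3)**2)**2 = ((-3)**2)**2 = 9**2 = 81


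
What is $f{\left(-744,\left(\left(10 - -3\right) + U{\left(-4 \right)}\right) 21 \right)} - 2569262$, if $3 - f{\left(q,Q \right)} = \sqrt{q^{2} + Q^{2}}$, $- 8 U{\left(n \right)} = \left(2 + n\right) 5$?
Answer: $-2569259 - \frac{3 \sqrt{1143265}}{4} \approx -2.5701 \cdot 10^{6}$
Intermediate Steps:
$U{\left(n \right)} = - \frac{5}{4} - \frac{5 n}{8}$ ($U{\left(n \right)} = - \frac{\left(2 + n\right) 5}{8} = - \frac{10 + 5 n}{8} = - \frac{5}{4} - \frac{5 n}{8}$)
$f{\left(q,Q \right)} = 3 - \sqrt{Q^{2} + q^{2}}$ ($f{\left(q,Q \right)} = 3 - \sqrt{q^{2} + Q^{2}} = 3 - \sqrt{Q^{2} + q^{2}}$)
$f{\left(-744,\left(\left(10 - -3\right) + U{\left(-4 \right)}\right) 21 \right)} - 2569262 = \left(3 - \sqrt{\left(\left(\left(10 - -3\right) - - \frac{5}{4}\right) 21\right)^{2} + \left(-744\right)^{2}}\right) - 2569262 = \left(3 - \sqrt{\left(\left(\left(10 + 3\right) + \left(- \frac{5}{4} + \frac{5}{2}\right)\right) 21\right)^{2} + 553536}\right) - 2569262 = \left(3 - \sqrt{\left(\left(13 + \frac{5}{4}\right) 21\right)^{2} + 553536}\right) - 2569262 = \left(3 - \sqrt{\left(\frac{57}{4} \cdot 21\right)^{2} + 553536}\right) - 2569262 = \left(3 - \sqrt{\left(\frac{1197}{4}\right)^{2} + 553536}\right) - 2569262 = \left(3 - \sqrt{\frac{1432809}{16} + 553536}\right) - 2569262 = \left(3 - \sqrt{\frac{10289385}{16}}\right) - 2569262 = \left(3 - \frac{3 \sqrt{1143265}}{4}\right) - 2569262 = -2569259 - \frac{3 \sqrt{1143265}}{4}$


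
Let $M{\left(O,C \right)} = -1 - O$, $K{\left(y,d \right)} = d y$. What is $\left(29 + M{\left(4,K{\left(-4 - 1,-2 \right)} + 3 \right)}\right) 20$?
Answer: $480$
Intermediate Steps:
$\left(29 + M{\left(4,K{\left(-4 - 1,-2 \right)} + 3 \right)}\right) 20 = \left(29 - 5\right) 20 = 24 \cdot 20 = 480$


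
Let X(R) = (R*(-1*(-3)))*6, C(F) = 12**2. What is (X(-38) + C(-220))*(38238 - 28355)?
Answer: -5336820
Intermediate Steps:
C(F) = 144
X(R) = 18*R (X(R) = (R*3)*6 = (3*R)*6 = 18*R)
(X(-38) + C(-220))*(38238 - 28355) = (18*(-38) + 144)*(38238 - 28355) = (-684 + 144)*9883 = -540*9883 = -5336820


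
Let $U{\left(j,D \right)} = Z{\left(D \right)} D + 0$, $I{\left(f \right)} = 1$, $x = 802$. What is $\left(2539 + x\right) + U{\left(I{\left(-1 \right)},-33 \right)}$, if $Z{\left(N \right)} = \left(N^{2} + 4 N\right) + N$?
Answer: $-27151$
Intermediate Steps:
$Z{\left(N \right)} = N^{2} + 5 N$
$U{\left(j,D \right)} = D^{2} \left(5 + D\right)$ ($U{\left(j,D \right)} = D \left(5 + D\right) D + 0 = D^{2} \left(5 + D\right) + 0 = D^{2} \left(5 + D\right)$)
$\left(2539 + x\right) + U{\left(I{\left(-1 \right)},-33 \right)} = \left(2539 + 802\right) + \left(-33\right)^{2} \left(5 - 33\right) = 3341 + 1089 \left(-28\right) = 3341 - 30492 = -27151$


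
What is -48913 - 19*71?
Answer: -50262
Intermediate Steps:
-48913 - 19*71 = -48913 - 1*1349 = -48913 - 1349 = -50262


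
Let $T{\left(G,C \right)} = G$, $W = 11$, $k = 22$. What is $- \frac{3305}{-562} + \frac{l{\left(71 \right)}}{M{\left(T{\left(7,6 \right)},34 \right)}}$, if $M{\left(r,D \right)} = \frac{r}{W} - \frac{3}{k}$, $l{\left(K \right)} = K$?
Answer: $\frac{83109}{562} \approx 147.88$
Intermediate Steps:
$M{\left(r,D \right)} = - \frac{3}{22} + \frac{r}{11}$ ($M{\left(r,D \right)} = \frac{r}{11} - \frac{3}{22} = - \frac{3}{22} + \frac{r}{11}$)
$- \frac{3305}{-562} + \frac{l{\left(71 \right)}}{M{\left(T{\left(7,6 \right)},34 \right)}} = - \frac{3305}{-562} + \frac{71}{- \frac{3}{22} + \frac{1}{11} \cdot 7} = \left(-3305\right) \left(- \frac{1}{562}\right) + \frac{71}{- \frac{3}{22} + \frac{7}{11}} = \frac{3305}{562} + 71 \frac{1}{\frac{1}{2}} = \frac{3305}{562} + 71 \cdot 2 = \frac{3305}{562} + 142 = \frac{83109}{562}$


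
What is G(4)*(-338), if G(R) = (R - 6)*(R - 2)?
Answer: 1352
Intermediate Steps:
G(R) = (-6 + R)*(-2 + R)
G(4)*(-338) = (12 + 4² - 8*4)*(-338) = (12 + 16 - 32)*(-338) = -4*(-338) = 1352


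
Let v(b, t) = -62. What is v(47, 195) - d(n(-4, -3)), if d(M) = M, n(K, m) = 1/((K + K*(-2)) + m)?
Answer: -63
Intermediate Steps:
n(K, m) = 1/(m - K) (n(K, m) = 1/((K - 2*K) + m) = 1/(-K + m) = 1/(m - K))
v(47, 195) - d(n(-4, -3)) = -62 - 1/(-3 - 1*(-4)) = -62 - 1/(-3 + 4) = -62 - 1/1 = -62 - 1*1 = -62 - 1 = -63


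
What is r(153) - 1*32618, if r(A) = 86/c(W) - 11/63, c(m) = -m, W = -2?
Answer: -2052236/63 ≈ -32575.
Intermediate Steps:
r(A) = 2698/63 (r(A) = 86/((-1*(-2))) - 11/63 = 86/2 - 11*1/63 = 86*(1/2) - 11/63 = 43 - 11/63 = 2698/63)
r(153) - 1*32618 = 2698/63 - 1*32618 = 2698/63 - 32618 = -2052236/63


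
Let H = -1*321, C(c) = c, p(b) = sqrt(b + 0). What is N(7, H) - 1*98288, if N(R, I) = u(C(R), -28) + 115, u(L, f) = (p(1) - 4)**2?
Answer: -98164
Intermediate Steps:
p(b) = sqrt(b)
H = -321
u(L, f) = 9 (u(L, f) = (sqrt(1) - 4)**2 = (1 - 4)**2 = (-3)**2 = 9)
N(R, I) = 124 (N(R, I) = 9 + 115 = 124)
N(7, H) - 1*98288 = 124 - 1*98288 = 124 - 98288 = -98164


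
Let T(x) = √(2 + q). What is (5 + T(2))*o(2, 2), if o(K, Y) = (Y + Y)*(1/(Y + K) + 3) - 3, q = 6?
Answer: 50 + 20*√2 ≈ 78.284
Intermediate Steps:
T(x) = 2*√2 (T(x) = √(2 + 6) = √8 = 2*√2)
o(K, Y) = -3 + 2*Y*(3 + 1/(K + Y)) (o(K, Y) = (2*Y)*(1/(K + Y) + 3) - 3 = (2*Y)*(3 + 1/(K + Y)) - 3 = 2*Y*(3 + 1/(K + Y)) - 3 = -3 + 2*Y*(3 + 1/(K + Y)))
(5 + T(2))*o(2, 2) = (5 + 2*√2)*((-1*2 - 3*2 + 6*2² + 6*2*2)/(2 + 2)) = (5 + 2*√2)*((-2 - 6 + 6*4 + 24)/4) = (5 + 2*√2)*((-2 - 6 + 24 + 24)/4) = (5 + 2*√2)*((¼)*40) = (5 + 2*√2)*10 = 50 + 20*√2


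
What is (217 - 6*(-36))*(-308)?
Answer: -133364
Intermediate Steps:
(217 - 6*(-36))*(-308) = (217 + 216)*(-308) = 433*(-308) = -133364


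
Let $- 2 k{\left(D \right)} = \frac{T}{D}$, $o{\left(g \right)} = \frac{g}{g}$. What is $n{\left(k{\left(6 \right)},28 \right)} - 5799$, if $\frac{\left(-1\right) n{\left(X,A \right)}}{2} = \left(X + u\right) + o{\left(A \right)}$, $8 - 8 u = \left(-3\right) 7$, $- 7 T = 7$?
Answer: $- \frac{69701}{12} \approx -5808.4$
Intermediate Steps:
$T = -1$ ($T = \left(- \frac{1}{7}\right) 7 = -1$)
$u = \frac{29}{8}$ ($u = 1 - \frac{\left(-3\right) 7}{8} = 1 - - \frac{21}{8} = 1 + \frac{21}{8} = \frac{29}{8} \approx 3.625$)
$o{\left(g \right)} = 1$
$k{\left(D \right)} = \frac{1}{2 D}$ ($k{\left(D \right)} = - \frac{\left(-1\right) \frac{1}{D}}{2} = \frac{1}{2 D}$)
$n{\left(X,A \right)} = - \frac{37}{4} - 2 X$ ($n{\left(X,A \right)} = - 2 \left(\left(X + \frac{29}{8}\right) + 1\right) = - 2 \left(\left(\frac{29}{8} + X\right) + 1\right) = - 2 \left(\frac{37}{8} + X\right) = - \frac{37}{4} - 2 X$)
$n{\left(k{\left(6 \right)},28 \right)} - 5799 = \left(- \frac{37}{4} - 2 \frac{1}{2 \cdot 6}\right) - 5799 = \left(- \frac{37}{4} - 2 \cdot \frac{1}{2} \cdot \frac{1}{6}\right) - 5799 = \left(- \frac{37}{4} - \frac{1}{6}\right) - 5799 = - \frac{113}{12} - 5799 = - \frac{69701}{12}$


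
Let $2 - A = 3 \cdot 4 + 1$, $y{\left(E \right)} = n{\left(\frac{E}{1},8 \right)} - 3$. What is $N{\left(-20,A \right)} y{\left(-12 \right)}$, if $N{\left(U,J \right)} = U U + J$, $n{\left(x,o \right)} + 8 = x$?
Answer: $-8947$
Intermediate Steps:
$n{\left(x,o \right)} = -8 + x$
$y{\left(E \right)} = -11 + E$ ($y{\left(E \right)} = \left(-8 + \frac{E}{1}\right) - 3 = \left(-8 + E 1\right) - 3 = \left(-8 + E\right) - 3 = -11 + E$)
$A = -11$ ($A = 2 - \left(3 \cdot 4 + 1\right) = 2 - \left(12 + 1\right) = 2 - 13 = -11$)
$N{\left(U,J \right)} = J + U^{2}$ ($N{\left(U,J \right)} = U^{2} + J = J + U^{2}$)
$N{\left(-20,A \right)} y{\left(-12 \right)} = \left(-11 + \left(-20\right)^{2}\right) \left(-11 - 12\right) = \left(-11 + 400\right) \left(-23\right) = 389 \left(-23\right) = -8947$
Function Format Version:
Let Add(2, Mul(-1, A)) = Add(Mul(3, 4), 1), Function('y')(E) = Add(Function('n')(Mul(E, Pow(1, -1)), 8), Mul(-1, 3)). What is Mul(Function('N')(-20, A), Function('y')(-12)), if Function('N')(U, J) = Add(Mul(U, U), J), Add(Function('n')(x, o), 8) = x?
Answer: -8947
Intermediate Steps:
Function('n')(x, o) = Add(-8, x)
Function('y')(E) = Add(-11, E) (Function('y')(E) = Add(Add(-8, Mul(E, Pow(1, -1))), Mul(-1, 3)) = Add(Add(-8, Mul(E, 1)), -3) = Add(Add(-8, E), -3) = Add(-11, E))
A = -11 (A = Add(2, Mul(-1, Add(Mul(3, 4), 1))) = Add(2, Mul(-1, Add(12, 1))) = Add(2, Mul(-1, 13)) = Add(2, -13) = -11)
Function('N')(U, J) = Add(J, Pow(U, 2)) (Function('N')(U, J) = Add(Pow(U, 2), J) = Add(J, Pow(U, 2)))
Mul(Function('N')(-20, A), Function('y')(-12)) = Mul(Add(-11, Pow(-20, 2)), Add(-11, -12)) = Mul(Add(-11, 400), -23) = Mul(389, -23) = -8947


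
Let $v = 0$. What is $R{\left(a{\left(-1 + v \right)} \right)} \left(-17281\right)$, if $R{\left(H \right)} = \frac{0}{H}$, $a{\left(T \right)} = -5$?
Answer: $0$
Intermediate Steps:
$R{\left(H \right)} = 0$
$R{\left(a{\left(-1 + v \right)} \right)} \left(-17281\right) = 0 \left(-17281\right) = 0$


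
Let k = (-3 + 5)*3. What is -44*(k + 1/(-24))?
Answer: -1573/6 ≈ -262.17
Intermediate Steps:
k = 6 (k = 2*3 = 6)
-44*(k + 1/(-24)) = -44*(6 + 1/(-24)) = -44*(6 - 1/24) = -44*143/24 = -1573/6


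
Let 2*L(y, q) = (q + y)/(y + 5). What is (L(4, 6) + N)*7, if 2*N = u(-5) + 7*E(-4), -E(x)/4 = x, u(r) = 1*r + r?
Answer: 3248/9 ≈ 360.89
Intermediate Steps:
u(r) = 2*r (u(r) = r + r = 2*r)
E(x) = -4*x
L(y, q) = (q + y)/(2*(5 + y)) (L(y, q) = ((q + y)/(y + 5))/2 = ((q + y)/(5 + y))/2 = (q + y)/(2*(5 + y)))
N = 51 (N = (2*(-5) + 7*(-4*(-4)))/2 = (-10 + 7*16)/2 = (-10 + 112)/2 = (½)*102 = 51)
(L(4, 6) + N)*7 = ((6 + 4)/(2*(5 + 4)) + 51)*7 = ((½)*10/9 + 51)*7 = ((½)*(⅑)*10 + 51)*7 = (5/9 + 51)*7 = (464/9)*7 = 3248/9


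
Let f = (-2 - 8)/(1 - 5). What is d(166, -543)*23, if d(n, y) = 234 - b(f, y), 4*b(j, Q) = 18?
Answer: 10557/2 ≈ 5278.5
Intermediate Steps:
f = 5/2 (f = -10/(-4) = -10*(-¼) = 5/2 ≈ 2.5000)
b(j, Q) = 9/2 (b(j, Q) = (¼)*18 = 9/2)
d(n, y) = 459/2 (d(n, y) = 234 - 1*9/2 = 234 - 9/2 = 459/2)
d(166, -543)*23 = (459/2)*23 = 10557/2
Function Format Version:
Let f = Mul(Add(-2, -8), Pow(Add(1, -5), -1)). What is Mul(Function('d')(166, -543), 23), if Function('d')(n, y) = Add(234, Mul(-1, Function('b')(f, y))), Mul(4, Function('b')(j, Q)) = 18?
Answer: Rational(10557, 2) ≈ 5278.5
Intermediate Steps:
f = Rational(5, 2) (f = Mul(-10, Pow(-4, -1)) = Mul(-10, Rational(-1, 4)) = Rational(5, 2) ≈ 2.5000)
Function('b')(j, Q) = Rational(9, 2) (Function('b')(j, Q) = Mul(Rational(1, 4), 18) = Rational(9, 2))
Function('d')(n, y) = Rational(459, 2) (Function('d')(n, y) = Add(234, Mul(-1, Rational(9, 2))) = Add(234, Rational(-9, 2)) = Rational(459, 2))
Mul(Function('d')(166, -543), 23) = Mul(Rational(459, 2), 23) = Rational(10557, 2)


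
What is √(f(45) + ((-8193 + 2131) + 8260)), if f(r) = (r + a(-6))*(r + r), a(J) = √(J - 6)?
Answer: 2*√(1562 + 45*I*√3) ≈ 79.069 + 1.9715*I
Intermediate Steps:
a(J) = √(-6 + J)
f(r) = 2*r*(r + 2*I*√3) (f(r) = (r + √(-6 - 6))*(r + r) = (r + √(-12))*(2*r) = (r + 2*I*√3)*(2*r) = 2*r*(r + 2*I*√3))
√(f(45) + ((-8193 + 2131) + 8260)) = √(2*45*(45 + 2*I*√3) + ((-8193 + 2131) + 8260)) = √((4050 + 180*I*√3) + (-6062 + 8260)) = √((4050 + 180*I*√3) + 2198) = √(6248 + 180*I*√3)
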